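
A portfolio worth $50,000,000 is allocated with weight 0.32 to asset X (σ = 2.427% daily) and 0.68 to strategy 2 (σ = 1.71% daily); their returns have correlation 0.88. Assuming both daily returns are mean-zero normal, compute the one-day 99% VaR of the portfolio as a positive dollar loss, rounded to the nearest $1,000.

σ_p² = 0.32²·2.427² + 0.68²·1.71² + 2·0.88·0.32·0.68·2.427·1.71 = 3.5447 (%²).
σ_p = √3.5447 = 1.883%.
At 99%, z = 2.326.
VaR = 2.326 × 1.883% = 4.380%; on $50,000,000 that is $2,190,000.

$2,190,000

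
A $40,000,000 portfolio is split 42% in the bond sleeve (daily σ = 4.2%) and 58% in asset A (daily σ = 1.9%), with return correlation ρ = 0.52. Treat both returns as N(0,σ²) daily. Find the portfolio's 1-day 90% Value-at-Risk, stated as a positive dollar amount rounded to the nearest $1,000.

$1,292,000

σ_p² = 0.42²·4.2² + 0.58²·1.9² + 2·0.52·0.42·0.58·4.2·1.9 = 6.3478 (%²).
σ_p = √6.3478 = 2.519%.
At 90%, z = 1.282.
VaR = 1.282 × 2.519% = 3.229%; on $40,000,000 that is $1,291,600.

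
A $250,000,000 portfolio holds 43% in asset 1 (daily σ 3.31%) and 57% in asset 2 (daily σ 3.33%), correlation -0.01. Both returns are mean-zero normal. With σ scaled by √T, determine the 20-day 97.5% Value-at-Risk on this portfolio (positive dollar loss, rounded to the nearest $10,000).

σ_p = √(0.43²·3.31² + 0.57²·3.33² + 2·-0.01·0.43·0.57·3.31·3.33) = 2.361%.
σ_{20d} = 2.361% × √20 = 10.559%.
z(97.5%) = 1.960.
VaR = 1.960 × 10.559% = 20.696%; on $250,000,000 that is $51,740,000.

$51,740,000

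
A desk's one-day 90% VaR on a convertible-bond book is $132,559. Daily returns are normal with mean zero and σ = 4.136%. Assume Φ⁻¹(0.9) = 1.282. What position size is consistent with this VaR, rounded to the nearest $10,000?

$2,500,000

VaR as a fraction of value: z·σ = 1.282 × 4.136% = 5.30235%.
Position = $132,559 / 0.0530235 = $2,500,004.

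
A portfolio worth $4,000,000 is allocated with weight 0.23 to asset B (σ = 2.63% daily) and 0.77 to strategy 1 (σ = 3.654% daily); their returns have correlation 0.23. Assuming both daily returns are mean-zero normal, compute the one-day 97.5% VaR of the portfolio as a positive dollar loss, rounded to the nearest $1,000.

σ_p² = 0.23²·2.63² + 0.77²·3.654² + 2·0.23·0.23·0.77·2.63·3.654 = 9.0650 (%²).
σ_p = √9.0650 = 3.011%.
At 97.5%, z = 1.960.
VaR = 1.960 × 3.011% = 5.902%; on $4,000,000 that is $236,080.

$236,000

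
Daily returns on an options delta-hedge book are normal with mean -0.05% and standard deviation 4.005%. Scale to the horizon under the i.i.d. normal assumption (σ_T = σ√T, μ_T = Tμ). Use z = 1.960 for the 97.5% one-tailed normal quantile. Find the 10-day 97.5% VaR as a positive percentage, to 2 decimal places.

σ_{10d} = 4.005% × √10 = 12.665%; μ_{10d} = 10 × -0.05% = -0.500%.
VaR = −(-0.500%) + 1.960 × 12.665% = 25.323%.

25.32%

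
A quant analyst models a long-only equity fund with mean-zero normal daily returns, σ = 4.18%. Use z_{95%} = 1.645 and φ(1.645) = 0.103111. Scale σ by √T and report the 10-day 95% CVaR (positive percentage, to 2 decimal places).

27.26%

σ_{10d} = 4.18% × √10 = 13.218%.
ES multiplier = φ(z)/(1−α) = 0.103111/0.05 = 2.062.
ES = 13.218% × 2.062 = 27.256%.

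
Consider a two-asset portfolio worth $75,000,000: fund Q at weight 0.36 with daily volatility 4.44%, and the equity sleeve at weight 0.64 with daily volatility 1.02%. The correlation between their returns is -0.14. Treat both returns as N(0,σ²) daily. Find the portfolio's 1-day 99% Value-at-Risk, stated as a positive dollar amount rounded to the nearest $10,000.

$2,860,000

σ_p² = 0.36²·4.44² + 0.64²·1.02² + 2·-0.14·0.36·0.64·4.44·1.02 = 2.6889 (%²).
σ_p = √2.6889 = 1.640%.
At 99%, z = 2.326.
VaR = 2.326 × 1.640% = 3.815%; on $75,000,000 that is $2,861,250.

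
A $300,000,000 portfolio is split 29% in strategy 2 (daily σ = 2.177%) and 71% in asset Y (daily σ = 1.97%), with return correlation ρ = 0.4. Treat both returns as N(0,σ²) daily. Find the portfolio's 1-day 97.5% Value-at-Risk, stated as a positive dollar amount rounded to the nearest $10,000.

σ_p² = 0.29²·2.177² + 0.71²·1.97² + 2·0.4·0.29·0.71·2.177·1.97 = 3.0614 (%²).
σ_p = √3.0614 = 1.750%.
At 97.5%, z = 1.960.
VaR = 1.960 × 1.750% = 3.430%; on $300,000,000 that is $10,290,000.

$10,290,000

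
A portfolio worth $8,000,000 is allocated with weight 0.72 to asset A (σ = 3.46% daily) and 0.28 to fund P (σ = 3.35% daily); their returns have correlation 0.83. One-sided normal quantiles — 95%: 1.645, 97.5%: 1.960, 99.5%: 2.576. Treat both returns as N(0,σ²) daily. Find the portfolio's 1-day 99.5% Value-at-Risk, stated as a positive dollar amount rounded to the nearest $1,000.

σ_p² = 0.72²·3.46² + 0.28²·3.35² + 2·0.83·0.72·0.28·3.46·3.35 = 10.9649 (%²).
σ_p = √10.9649 = 3.311%.
VaR = 2.576 × 3.311% = 8.529%; on $8,000,000 that is $682,320.

$682,000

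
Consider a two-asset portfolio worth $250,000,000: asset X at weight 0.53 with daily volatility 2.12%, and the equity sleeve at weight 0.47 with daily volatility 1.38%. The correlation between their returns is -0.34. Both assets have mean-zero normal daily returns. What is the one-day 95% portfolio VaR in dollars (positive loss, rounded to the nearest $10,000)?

$4,480,000

σ_p² = 0.53²·2.12² + 0.47²·1.38² + 2·-0.34·0.53·0.47·2.12·1.38 = 1.1876 (%²).
σ_p = √1.1876 = 1.090%.
At 95%, z = 1.645.
VaR = 1.645 × 1.090% = 1.793%; on $250,000,000 that is $4,482,500.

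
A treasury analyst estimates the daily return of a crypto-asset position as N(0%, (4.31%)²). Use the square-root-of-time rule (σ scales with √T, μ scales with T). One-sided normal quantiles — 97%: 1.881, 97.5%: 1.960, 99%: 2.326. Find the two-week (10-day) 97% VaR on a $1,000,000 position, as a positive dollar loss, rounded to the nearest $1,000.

$256,000

σ_{10d} = 4.31% × √10 = 13.629%.
VaR = 1.881 × 13.629% = 25.636%.
On $1,000,000: 0.25636 × $1,000,000 = $256,360.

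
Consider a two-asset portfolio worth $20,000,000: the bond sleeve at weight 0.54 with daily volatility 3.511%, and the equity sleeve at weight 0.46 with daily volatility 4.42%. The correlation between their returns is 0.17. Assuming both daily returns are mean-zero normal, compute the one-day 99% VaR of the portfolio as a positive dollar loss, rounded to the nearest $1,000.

σ_p² = 0.54²·3.511² + 0.46²·4.42² + 2·0.17·0.54·0.46·3.511·4.42 = 9.0391 (%²).
σ_p = √9.0391 = 3.007%.
At 99%, z = 2.326.
VaR = 2.326 × 3.007% = 6.994%; on $20,000,000 that is $1,398,800.

$1,399,000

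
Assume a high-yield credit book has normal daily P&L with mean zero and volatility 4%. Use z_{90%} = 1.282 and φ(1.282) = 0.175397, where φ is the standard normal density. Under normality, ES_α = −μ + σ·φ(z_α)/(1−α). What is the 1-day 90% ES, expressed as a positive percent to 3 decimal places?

Tail multiplier: φ(z)/(1−α) = 0.175397 / 0.1 = 1.754.
ES = 4% × 1.754 = 7.016%.

7.016%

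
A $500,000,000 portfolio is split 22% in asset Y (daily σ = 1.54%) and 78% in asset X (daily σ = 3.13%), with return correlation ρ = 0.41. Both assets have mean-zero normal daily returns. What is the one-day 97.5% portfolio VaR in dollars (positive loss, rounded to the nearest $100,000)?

$25,500,000

σ_p² = 0.22²·1.54² + 0.78²·3.13² + 2·0.41·0.22·0.78·1.54·3.13 = 6.7535 (%²).
σ_p = √6.7535 = 2.599%.
At 97.5%, z = 1.960.
VaR = 1.960 × 2.599% = 5.094%; on $500,000,000 that is $25,470,000.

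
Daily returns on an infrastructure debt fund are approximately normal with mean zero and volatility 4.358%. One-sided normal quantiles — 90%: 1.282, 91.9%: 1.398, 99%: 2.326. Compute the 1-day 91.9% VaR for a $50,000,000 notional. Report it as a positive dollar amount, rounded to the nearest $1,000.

VaR = z·σ = 1.398 × 4.358% = 6.092%.
On $50,000,000: 0.06092 × $50,000,000 = $3,046,000.

$3,046,000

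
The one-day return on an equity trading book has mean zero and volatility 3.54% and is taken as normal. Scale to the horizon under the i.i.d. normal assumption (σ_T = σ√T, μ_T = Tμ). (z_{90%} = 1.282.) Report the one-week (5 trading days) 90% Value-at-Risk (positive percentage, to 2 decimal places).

σ_{5d} = 3.54% × √5 = 7.916%.
VaR = 1.282 × 7.916% = 10.148%.

10.15%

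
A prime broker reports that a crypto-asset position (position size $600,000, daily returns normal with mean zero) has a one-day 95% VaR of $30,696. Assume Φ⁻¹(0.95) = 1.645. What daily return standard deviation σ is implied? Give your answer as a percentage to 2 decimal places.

VaR as a fraction: $30,696 / $600,000 = 5.116%.
σ = VaR / z = 5.116% / 1.645 = 3.110%.

3.11%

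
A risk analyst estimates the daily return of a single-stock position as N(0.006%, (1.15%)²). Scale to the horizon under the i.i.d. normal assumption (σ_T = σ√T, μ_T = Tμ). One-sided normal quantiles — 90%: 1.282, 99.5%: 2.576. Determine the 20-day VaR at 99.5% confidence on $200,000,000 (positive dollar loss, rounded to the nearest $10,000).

$26,260,000

σ_{20d} = 1.15% × √20 = 5.143%; μ_{20d} = 20 × 0.006% = 0.120%.
VaR = −(0.120%) + 2.576 × 5.143% = 13.128%.
On $200,000,000: 0.13128 × $200,000,000 = $26,256,000.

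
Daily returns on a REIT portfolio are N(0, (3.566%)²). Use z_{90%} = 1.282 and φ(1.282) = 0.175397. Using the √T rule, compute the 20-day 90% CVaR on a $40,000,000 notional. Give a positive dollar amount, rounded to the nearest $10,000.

$11,190,000

σ_{20d} = 3.566% × √20 = 15.948%.
ES multiplier = φ(z)/(1−α) = 0.175397/0.1 = 1.754.
ES = 15.948% × 1.754 = 27.973%; on $40,000,000: $11,189,200.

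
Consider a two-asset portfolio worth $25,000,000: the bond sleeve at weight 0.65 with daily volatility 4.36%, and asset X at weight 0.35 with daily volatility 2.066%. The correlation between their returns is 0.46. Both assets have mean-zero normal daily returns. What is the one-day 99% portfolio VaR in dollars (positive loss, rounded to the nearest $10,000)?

$1,880,000

σ_p² = 0.65²·4.36² + 0.35²·2.066² + 2·0.46·0.65·0.35·4.36·2.066 = 10.4398 (%²).
σ_p = √10.4398 = 3.231%.
At 99%, z = 2.326.
VaR = 2.326 × 3.231% = 7.515%; on $25,000,000 that is $1,878,750.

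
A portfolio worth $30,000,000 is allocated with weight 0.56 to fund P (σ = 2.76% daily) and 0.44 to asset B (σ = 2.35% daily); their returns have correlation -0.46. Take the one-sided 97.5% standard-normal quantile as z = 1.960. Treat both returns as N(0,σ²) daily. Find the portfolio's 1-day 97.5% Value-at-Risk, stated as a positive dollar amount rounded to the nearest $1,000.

$829,000

σ_p² = 0.56²·2.76² + 0.44²·2.35² + 2·-0.46·0.56·0.44·2.76·2.35 = 1.9877 (%²).
σ_p = √1.9877 = 1.410%.
VaR = 1.960 × 1.410% = 2.764%; on $30,000,000 that is $829,200.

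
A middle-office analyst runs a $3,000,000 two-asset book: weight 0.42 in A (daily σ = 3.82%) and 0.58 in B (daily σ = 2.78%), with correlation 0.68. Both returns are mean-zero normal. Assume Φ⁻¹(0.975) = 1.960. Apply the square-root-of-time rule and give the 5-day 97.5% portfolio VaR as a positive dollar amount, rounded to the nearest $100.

$387,600

σ_p = √(0.42²·3.82² + 0.58²·2.78² + 2·0.68·0.42·0.58·3.82·2.78) = 2.948%.
σ_{5d} = 2.948% × √5 = 6.592%.
VaR = 1.960 × 6.592% = 12.920%; on $3,000,000 that is $387,600.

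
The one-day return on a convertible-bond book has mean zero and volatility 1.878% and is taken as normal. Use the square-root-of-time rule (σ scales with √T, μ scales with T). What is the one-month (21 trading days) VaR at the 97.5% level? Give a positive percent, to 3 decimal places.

16.868%

At 97.5%, z = 1.960.
σ_{21d} = 1.878% × √21 = 8.606%.
VaR = 1.960 × 8.606% = 16.868%.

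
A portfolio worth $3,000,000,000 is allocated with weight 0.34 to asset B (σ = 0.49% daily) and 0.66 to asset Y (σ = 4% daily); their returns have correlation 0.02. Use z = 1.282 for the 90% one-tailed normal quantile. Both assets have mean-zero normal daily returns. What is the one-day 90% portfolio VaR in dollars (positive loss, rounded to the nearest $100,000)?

σ_p² = 0.34²·0.49² + 0.66²·4² + 2·0.02·0.34·0.66·0.49·4 = 7.0149 (%²).
σ_p = √7.0149 = 2.649%.
VaR = 1.282 × 2.649% = 3.396%; on $3,000,000,000 that is $101,880,000.

$101,900,000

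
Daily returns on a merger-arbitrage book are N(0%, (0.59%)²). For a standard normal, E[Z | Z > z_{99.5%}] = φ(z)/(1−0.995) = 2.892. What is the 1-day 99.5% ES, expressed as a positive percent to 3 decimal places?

1.706%

ES = 0.59% × 2.892 = 1.706%.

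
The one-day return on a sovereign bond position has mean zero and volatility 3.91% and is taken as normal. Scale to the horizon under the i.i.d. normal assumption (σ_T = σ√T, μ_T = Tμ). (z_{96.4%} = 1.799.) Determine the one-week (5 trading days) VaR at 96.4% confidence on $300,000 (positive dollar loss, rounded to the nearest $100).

σ_{5d} = 3.91% × √5 = 8.743%.
VaR = 1.799 × 8.743% = 15.729%.
On $300,000: 0.15729 × $300,000 = $47,187.

$47,200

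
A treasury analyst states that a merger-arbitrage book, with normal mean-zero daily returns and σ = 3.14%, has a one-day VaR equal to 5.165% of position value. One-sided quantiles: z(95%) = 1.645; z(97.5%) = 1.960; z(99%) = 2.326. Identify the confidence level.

95%

Implied z = VaR/σ = 5.165 / 3.14 = 1.645.
This matches z(95%) = 1.645.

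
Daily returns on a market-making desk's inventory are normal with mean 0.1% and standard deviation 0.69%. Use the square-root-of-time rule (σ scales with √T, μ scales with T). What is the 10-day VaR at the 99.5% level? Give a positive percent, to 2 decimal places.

4.62%

At 99.5%, z = 2.576.
σ_{10d} = 0.69% × √10 = 2.182%; μ_{10d} = 10 × 0.1% = 1.000%.
VaR = −(1.000%) + 2.576 × 2.182% = 4.621%.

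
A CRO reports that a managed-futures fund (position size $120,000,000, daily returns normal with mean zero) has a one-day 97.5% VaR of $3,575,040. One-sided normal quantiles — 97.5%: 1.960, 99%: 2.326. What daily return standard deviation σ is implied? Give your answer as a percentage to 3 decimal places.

1.520%

VaR as a fraction: $3,575,040 / $120,000,000 = 2.979%.
σ = VaR / z = 2.979% / 1.960 = 1.520%.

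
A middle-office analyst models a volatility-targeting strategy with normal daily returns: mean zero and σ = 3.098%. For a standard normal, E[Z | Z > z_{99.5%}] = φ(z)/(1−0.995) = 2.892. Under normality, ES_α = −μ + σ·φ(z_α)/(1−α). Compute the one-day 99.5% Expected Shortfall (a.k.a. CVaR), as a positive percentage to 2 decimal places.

ES = 3.098% × 2.892 = 8.959%.

8.96%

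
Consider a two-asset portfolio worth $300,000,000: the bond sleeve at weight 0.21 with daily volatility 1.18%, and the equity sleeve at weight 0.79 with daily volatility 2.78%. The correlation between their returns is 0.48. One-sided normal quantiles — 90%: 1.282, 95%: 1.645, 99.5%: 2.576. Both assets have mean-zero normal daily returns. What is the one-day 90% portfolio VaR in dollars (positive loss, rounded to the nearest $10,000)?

σ_p² = 0.21²·1.18² + 0.79²·2.78² + 2·0.48·0.21·0.79·1.18·2.78 = 5.4071 (%²).
σ_p = √5.4071 = 2.325%.
VaR = 1.282 × 2.325% = 2.981%; on $300,000,000 that is $8,943,000.

$8,940,000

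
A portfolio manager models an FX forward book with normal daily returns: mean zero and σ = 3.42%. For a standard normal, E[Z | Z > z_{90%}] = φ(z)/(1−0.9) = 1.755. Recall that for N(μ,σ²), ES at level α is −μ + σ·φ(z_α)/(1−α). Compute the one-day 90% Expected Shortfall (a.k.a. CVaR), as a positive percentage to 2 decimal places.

ES = 3.42% × 1.755 = 6.002%.

6.00%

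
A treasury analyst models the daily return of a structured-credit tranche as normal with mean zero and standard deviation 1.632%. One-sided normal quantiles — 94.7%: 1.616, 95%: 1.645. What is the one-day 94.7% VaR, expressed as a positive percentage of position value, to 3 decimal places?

VaR = z·σ = 1.616 × 1.632% = 2.637%.

2.637%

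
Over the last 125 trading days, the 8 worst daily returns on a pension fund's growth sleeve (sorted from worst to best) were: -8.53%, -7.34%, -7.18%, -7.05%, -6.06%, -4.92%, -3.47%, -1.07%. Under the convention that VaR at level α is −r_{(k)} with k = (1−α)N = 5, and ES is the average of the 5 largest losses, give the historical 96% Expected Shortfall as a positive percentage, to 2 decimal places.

The 5 worst returns sum to -36.16%.
ES = −(-36.16%) / 5 = 7.232% ≈ 7.23%.

7.23%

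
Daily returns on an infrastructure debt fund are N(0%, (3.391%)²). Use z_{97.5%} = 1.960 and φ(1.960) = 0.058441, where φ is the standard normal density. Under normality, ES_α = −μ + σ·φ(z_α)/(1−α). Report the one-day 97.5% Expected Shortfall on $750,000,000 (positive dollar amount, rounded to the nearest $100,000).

Tail multiplier: φ(z)/(1−α) = 0.058441 / 0.025 = 2.338.
ES = 3.391% × 2.338 = 7.928%.
On $750,000,000: 0.07928 × $750,000,000 = $59,460,000.

$59,500,000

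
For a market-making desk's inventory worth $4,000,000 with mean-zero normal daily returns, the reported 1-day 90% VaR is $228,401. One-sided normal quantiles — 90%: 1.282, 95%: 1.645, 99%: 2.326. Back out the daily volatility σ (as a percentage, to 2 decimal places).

VaR as a fraction: $228,401 / $4,000,000 = 5.710%.
σ = VaR / z = 5.710% / 1.282 = 4.454%.

4.45%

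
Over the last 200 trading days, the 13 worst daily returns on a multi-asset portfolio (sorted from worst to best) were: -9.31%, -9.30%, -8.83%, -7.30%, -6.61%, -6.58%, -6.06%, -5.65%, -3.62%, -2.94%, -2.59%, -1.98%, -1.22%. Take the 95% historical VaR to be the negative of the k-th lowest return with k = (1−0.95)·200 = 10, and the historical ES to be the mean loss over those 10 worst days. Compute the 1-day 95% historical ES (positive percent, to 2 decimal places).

The 10 worst returns sum to -66.20%.
ES = −(-66.20%) / 10 = 6.62%.

6.62%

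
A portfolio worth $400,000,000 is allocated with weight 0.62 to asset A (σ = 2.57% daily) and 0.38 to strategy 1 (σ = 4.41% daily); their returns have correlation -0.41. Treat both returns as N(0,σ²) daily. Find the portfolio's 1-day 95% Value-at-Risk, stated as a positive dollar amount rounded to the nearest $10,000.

σ_p² = 0.62²·2.57² + 0.38²·4.41² + 2·-0.41·0.62·0.38·2.57·4.41 = 3.1576 (%²).
σ_p = √3.1576 = 1.777%.
At 95%, z = 1.645.
VaR = 1.645 × 1.777% = 2.923%; on $400,000,000 that is $11,692,000.

$11,690,000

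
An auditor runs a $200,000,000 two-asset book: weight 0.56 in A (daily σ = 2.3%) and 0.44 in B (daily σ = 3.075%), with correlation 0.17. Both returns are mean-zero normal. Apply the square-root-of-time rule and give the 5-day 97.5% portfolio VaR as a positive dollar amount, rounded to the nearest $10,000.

σ_p = √(0.56²·2.3² + 0.44²·3.075² + 2·0.17·0.56·0.44·2.3·3.075) = 2.020%.
σ_{5d} = 2.020% × √5 = 4.517%.
z(97.5%) = 1.960.
VaR = 1.960 × 4.517% = 8.853%; on $200,000,000 that is $17,706,000.

$17,710,000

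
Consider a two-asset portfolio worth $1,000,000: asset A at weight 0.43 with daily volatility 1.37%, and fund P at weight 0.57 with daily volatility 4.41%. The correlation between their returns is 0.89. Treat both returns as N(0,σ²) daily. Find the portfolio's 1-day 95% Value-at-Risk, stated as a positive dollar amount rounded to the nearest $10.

$50,170

σ_p² = 0.43²·1.37² + 0.57²·4.41² + 2·0.89·0.43·0.57·1.37·4.41 = 9.3016 (%²).
σ_p = √9.3016 = 3.050%.
At 95%, z = 1.645.
VaR = 1.645 × 3.050% = 5.017%; on $1,000,000 that is $50,170.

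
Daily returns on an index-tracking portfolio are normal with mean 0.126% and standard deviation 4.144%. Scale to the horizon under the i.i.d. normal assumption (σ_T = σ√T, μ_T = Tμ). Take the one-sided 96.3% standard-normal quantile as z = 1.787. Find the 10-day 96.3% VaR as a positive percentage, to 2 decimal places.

22.16%

σ_{10d} = 4.144% × √10 = 13.104%; μ_{10d} = 10 × 0.126% = 1.260%.
VaR = −(1.260%) + 1.787 × 13.104% = 22.157%.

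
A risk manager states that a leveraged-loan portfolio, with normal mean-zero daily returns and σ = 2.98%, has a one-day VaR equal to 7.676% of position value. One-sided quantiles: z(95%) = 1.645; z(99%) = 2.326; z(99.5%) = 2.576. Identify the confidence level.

Implied z = VaR/σ = 7.676 / 2.98 = 2.576.
This matches z(99.5%) = 2.576.

99.5%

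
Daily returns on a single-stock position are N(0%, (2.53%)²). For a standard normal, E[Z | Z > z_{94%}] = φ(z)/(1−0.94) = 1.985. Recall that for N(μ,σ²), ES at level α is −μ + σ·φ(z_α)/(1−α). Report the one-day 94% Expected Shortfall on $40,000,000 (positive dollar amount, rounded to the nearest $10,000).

$2,010,000

ES = 2.53% × 1.985 = 5.022%.
On $40,000,000: 0.05022 × $40,000,000 = $2,008,800.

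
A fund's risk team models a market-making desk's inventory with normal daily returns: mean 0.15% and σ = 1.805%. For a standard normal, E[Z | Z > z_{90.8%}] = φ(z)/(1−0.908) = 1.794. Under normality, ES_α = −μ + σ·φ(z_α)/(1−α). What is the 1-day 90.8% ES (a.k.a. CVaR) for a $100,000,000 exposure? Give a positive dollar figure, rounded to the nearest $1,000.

$3,088,000

ES = −(0.15%) + 1.805% × 1.794 = 3.088%.
On $100,000,000: 0.03088 × $100,000,000 = $3,088,000.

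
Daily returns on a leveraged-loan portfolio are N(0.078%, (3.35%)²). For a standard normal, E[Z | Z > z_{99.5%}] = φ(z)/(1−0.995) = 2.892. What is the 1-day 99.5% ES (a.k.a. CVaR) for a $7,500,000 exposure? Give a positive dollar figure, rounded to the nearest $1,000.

$721,000

ES = −(0.078%) + 3.35% × 2.892 = 9.610%.
On $7,500,000: 0.09610 × $7,500,000 = $720,750.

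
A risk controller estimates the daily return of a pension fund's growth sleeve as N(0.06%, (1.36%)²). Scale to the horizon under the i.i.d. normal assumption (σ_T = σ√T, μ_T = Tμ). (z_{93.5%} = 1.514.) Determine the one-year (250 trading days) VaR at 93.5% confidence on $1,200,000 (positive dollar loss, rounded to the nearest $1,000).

$211,000

σ_{250d} = 1.36% × √250 = 21.503%; μ_{250d} = 250 × 0.06% = 15.000%.
VaR = −(15.000%) + 1.514 × 21.503% = 17.556%.
On $1,200,000: 0.17556 × $1,200,000 = $210,672.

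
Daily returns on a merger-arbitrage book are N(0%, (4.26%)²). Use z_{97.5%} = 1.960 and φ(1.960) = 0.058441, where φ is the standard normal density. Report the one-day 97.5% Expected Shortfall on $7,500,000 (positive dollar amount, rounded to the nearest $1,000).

Tail multiplier: φ(z)/(1−α) = 0.058441 / 0.025 = 2.338.
ES = 4.26% × 2.338 = 9.960%.
On $7,500,000: 0.09960 × $7,500,000 = $747,000.

$747,000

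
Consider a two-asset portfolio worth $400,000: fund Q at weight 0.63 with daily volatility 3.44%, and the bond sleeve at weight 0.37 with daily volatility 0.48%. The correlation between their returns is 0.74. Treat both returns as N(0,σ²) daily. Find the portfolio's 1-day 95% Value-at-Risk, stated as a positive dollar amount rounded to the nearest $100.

σ_p² = 0.63²·3.44² + 0.37²·0.48² + 2·0.74·0.63·0.37·3.44·0.48 = 5.2979 (%²).
σ_p = √5.2979 = 2.302%.
At 95%, z = 1.645.
VaR = 1.645 × 2.302% = 3.787%; on $400,000 that is $15,148.

$15,100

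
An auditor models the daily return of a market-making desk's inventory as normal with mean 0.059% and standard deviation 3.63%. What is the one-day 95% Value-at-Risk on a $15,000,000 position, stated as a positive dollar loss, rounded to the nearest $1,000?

$887,000

At 95% one-sided, z = 1.645.
VaR = −μ + z·σ = −(0.059%) + 1.645 × 3.63% = 5.912%.
On $15,000,000: 0.05912 × $15,000,000 = $886,800.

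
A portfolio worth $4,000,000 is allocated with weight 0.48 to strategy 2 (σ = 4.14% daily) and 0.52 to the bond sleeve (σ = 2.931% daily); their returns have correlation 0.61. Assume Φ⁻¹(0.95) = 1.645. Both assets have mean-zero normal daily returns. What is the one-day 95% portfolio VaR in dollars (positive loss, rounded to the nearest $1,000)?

σ_p² = 0.48²·4.14² + 0.52²·2.931² + 2·0.61·0.48·0.52·4.14·2.931 = 9.9670 (%²).
σ_p = √9.9670 = 3.157%.
VaR = 1.645 × 3.157% = 5.193%; on $4,000,000 that is $207,720.

$208,000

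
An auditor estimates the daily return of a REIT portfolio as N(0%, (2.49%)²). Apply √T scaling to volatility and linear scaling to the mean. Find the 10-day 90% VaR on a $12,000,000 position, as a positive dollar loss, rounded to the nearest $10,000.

$1,210,000

At 90%, z = 1.282.
σ_{10d} = 2.49% × √10 = 7.874%.
VaR = 1.282 × 7.874% = 10.094%.
On $12,000,000: 0.10094 × $12,000,000 = $1,211,280.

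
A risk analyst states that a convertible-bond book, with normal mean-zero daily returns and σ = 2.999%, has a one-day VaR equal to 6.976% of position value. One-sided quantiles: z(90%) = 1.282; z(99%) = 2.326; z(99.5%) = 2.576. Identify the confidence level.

Implied z = VaR/σ = 6.976 / 2.999 = 2.326.
This matches z(99%) = 2.326.

99%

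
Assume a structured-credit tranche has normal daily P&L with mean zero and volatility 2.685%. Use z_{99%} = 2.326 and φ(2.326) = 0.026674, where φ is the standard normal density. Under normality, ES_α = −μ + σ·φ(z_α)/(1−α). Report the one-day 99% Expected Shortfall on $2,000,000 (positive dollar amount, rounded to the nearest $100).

Tail multiplier: φ(z)/(1−α) = 0.026674 / 0.01 = 2.667.
ES = 2.685% × 2.667 = 7.161%.
On $2,000,000: 0.07161 × $2,000,000 = $143,220.

$143,200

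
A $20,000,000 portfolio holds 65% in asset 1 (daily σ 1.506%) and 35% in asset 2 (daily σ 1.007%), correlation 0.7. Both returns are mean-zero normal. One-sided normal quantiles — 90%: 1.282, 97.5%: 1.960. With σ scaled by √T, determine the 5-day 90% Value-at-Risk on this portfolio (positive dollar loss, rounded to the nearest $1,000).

$717,000

σ_p = √(0.65²·1.506² + 0.35²·1.007² + 2·0.7·0.65·0.35·1.506·1.007) = 1.251%.
σ_{5d} = 1.251% × √5 = 2.797%.
VaR = 1.282 × 2.797% = 3.586%; on $20,000,000 that is $717,200.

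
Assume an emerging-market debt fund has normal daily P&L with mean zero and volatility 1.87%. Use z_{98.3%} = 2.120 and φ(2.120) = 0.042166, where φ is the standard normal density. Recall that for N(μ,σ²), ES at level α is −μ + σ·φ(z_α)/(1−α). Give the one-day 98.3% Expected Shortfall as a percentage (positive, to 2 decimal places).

4.64%

Tail multiplier: φ(z)/(1−α) = 0.042166 / 0.017 = 2.480.
ES = 1.87% × 2.480 = 4.638%.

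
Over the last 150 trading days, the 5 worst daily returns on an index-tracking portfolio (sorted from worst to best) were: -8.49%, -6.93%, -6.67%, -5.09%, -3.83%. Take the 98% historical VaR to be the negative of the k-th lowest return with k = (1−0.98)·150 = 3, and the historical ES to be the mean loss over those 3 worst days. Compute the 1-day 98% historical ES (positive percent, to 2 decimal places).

7.36%

The 3 worst returns sum to -22.09%.
ES = −(-22.09%) / 3 = 7.3633…% ≈ 7.36%.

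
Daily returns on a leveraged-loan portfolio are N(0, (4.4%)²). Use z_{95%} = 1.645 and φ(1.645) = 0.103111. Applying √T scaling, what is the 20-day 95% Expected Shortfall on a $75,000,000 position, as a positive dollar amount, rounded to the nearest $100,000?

σ_{20d} = 4.4% × √20 = 19.677%.
ES multiplier = φ(z)/(1−α) = 0.103111/0.05 = 2.062.
ES = 19.677% × 2.062 = 40.574%; on $75,000,000: $30,430,500.

$30,400,000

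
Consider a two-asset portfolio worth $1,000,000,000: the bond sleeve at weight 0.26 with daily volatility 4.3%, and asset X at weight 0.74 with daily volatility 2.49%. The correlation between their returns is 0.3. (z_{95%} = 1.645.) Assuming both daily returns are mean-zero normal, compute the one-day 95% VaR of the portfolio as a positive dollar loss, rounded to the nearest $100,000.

σ_p² = 0.26²·4.3² + 0.74²·2.49² + 2·0.3·0.26·0.74·4.3·2.49 = 5.8811 (%²).
σ_p = √5.8811 = 2.425%.
VaR = 1.645 × 2.425% = 3.989%; on $1,000,000,000 that is $39,890,000.

$39,900,000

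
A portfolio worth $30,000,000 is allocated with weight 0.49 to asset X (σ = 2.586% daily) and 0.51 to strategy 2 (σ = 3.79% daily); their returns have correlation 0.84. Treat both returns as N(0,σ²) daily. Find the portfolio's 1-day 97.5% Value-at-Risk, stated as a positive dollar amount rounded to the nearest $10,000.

σ_p² = 0.49²·2.586² + 0.51²·3.79² + 2·0.84·0.49·0.51·2.586·3.79 = 9.4565 (%²).
σ_p = √9.4565 = 3.075%.
At 97.5%, z = 1.960.
VaR = 1.960 × 3.075% = 6.027%; on $30,000,000 that is $1,808,100.

$1,810,000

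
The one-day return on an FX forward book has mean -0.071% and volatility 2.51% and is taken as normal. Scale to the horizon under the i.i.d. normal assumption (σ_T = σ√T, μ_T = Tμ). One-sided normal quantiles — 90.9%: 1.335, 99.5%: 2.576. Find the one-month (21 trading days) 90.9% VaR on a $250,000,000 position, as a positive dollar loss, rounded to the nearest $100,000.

σ_{21d} = 2.51% × √21 = 11.502%; μ_{21d} = 21 × -0.071% = -1.491%.
VaR = −(-1.491%) + 1.335 × 11.502% = 16.846%.
On $250,000,000: 0.16846 × $250,000,000 = $42,115,000.

$42,100,000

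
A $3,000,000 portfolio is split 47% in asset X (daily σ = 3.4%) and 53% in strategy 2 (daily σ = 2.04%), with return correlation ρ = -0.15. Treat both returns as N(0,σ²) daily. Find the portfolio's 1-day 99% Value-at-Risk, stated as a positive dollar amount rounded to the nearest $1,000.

$125,000

σ_p² = 0.47²·3.4² + 0.53²·2.04² + 2·-0.15·0.47·0.53·3.4·2.04 = 3.2043 (%²).
σ_p = √3.2043 = 1.790%.
At 99%, z = 2.326.
VaR = 2.326 × 1.790% = 4.164%; on $3,000,000 that is $124,920.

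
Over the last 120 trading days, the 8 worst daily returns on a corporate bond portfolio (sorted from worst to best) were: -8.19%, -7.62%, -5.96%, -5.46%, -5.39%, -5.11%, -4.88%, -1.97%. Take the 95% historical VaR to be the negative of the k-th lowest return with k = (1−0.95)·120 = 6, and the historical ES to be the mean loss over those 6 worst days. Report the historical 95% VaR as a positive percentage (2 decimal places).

5.11%

k = 6; the 6th lowest return is -5.11%, so VaR = 5.11%.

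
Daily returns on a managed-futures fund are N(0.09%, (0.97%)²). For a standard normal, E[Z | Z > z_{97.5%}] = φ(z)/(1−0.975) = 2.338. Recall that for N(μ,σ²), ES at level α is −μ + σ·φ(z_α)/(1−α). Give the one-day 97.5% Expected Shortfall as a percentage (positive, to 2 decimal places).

2.18%

ES = −(0.09%) + 0.97% × 2.338 = 2.178%.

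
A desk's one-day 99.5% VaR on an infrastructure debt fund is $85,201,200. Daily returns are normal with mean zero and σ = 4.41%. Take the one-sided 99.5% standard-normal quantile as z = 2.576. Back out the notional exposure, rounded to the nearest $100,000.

$750,000,000

VaR as a fraction of value: z·σ = 2.576 × 4.41% = 11.3602%.
Position = $85,201,200 / 0.113602 = $750,000,000.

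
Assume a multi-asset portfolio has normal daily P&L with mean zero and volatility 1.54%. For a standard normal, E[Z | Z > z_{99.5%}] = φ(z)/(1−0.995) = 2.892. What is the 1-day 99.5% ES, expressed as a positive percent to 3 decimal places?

4.454%

ES = 1.54% × 2.892 = 4.454%.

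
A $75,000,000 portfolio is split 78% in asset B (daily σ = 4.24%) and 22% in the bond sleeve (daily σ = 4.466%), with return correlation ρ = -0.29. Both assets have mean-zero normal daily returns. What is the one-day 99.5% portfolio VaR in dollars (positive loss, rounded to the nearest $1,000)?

σ_p² = 0.78²·4.24² + 0.22²·4.466² + 2·-0.29·0.78·0.22·4.24·4.466 = 10.0183 (%²).
σ_p = √10.0183 = 3.165%.
At 99.5%, z = 2.576.
VaR = 2.576 × 3.165% = 8.153%; on $75,000,000 that is $6,114,750.

$6,115,000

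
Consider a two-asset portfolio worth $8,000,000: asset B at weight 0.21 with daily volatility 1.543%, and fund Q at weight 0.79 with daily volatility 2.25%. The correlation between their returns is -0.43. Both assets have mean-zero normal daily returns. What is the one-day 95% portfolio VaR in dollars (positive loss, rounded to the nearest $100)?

σ_p² = 0.21²·1.543² + 0.79²·2.25² + 2·-0.43·0.21·0.79·1.543·2.25 = 2.7692 (%²).
σ_p = √2.7692 = 1.664%.
At 95%, z = 1.645.
VaR = 1.645 × 1.664% = 2.737%; on $8,000,000 that is $218,960.

$219,000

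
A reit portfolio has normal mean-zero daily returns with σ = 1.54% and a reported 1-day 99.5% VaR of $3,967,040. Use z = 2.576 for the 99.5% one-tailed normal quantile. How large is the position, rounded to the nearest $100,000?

$100,000,000

VaR as a fraction of value: z·σ = 2.576 × 1.54% = 3.96704%.
Position = $3,967,040 / 0.0396704 = $100,000,000.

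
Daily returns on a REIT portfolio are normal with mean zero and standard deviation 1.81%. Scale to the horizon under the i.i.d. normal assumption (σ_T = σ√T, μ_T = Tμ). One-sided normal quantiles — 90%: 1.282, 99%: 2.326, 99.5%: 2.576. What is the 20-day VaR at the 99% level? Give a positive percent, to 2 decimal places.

σ_{20d} = 1.81% × √20 = 8.095%.
VaR = 2.326 × 8.095% = 18.829%.

18.83%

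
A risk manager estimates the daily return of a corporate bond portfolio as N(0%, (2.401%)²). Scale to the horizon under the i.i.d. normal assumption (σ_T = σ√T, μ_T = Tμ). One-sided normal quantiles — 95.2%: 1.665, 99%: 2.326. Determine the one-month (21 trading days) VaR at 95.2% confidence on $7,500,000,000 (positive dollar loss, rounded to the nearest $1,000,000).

$1,374,000,000

σ_{21d} = 2.401% × √21 = 11.003%.
VaR = 1.665 × 11.003% = 18.320%.
On $7,500,000,000: 0.18320 × $7,500,000,000 = $1,374,000,000.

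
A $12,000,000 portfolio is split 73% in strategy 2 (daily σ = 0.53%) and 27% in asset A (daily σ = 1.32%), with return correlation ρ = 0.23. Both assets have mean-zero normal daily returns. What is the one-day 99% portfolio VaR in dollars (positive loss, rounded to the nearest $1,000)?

$163,000

σ_p² = 0.73²·0.53² + 0.27²·1.32² + 2·0.23·0.73·0.27·0.53·1.32 = 0.3401 (%²).
σ_p = √0.3401 = 0.583%.
At 99%, z = 2.326.
VaR = 2.326 × 0.583% = 1.356%; on $12,000,000 that is $162,720.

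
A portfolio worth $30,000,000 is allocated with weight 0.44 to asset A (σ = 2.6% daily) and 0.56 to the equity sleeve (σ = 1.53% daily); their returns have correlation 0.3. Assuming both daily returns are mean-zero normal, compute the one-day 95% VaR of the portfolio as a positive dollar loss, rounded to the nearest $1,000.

σ_p² = 0.44²·2.6² + 0.56²·1.53² + 2·0.3·0.44·0.56·2.6·1.53 = 2.6309 (%²).
σ_p = √2.6309 = 1.622%.
At 95%, z = 1.645.
VaR = 1.645 × 1.622% = 2.668%; on $30,000,000 that is $800,400.

$800,000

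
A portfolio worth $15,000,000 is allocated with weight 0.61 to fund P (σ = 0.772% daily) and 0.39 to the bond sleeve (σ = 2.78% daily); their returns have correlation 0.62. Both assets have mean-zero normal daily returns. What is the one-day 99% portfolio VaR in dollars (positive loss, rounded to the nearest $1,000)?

$497,000

σ_p² = 0.61²·0.772² + 0.39²·2.78² + 2·0.62·0.61·0.39·0.772·2.78 = 2.0304 (%²).
σ_p = √2.0304 = 1.425%.
At 99%, z = 2.326.
VaR = 2.326 × 1.425% = 3.315%; on $15,000,000 that is $497,250.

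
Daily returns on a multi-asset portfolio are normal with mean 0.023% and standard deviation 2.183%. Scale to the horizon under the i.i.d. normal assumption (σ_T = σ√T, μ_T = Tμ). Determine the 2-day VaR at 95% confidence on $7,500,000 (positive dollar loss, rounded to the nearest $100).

At 95%, z = 1.645.
σ_{2d} = 2.183% × √2 = 3.087%; μ_{2d} = 2 × 0.023% = 0.046%.
VaR = −(0.046%) + 1.645 × 3.087% = 5.032%.
On $7,500,000: 0.05032 × $7,500,000 = $377,400.

$377,400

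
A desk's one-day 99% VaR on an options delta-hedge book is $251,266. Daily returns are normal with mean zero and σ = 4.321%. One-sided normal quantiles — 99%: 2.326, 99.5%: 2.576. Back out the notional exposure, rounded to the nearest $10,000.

$2,500,000

VaR as a fraction of value: z·σ = 2.326 × 4.321% = 10.0506%.
Position = $251,266 / 0.100506 = $2,499,999.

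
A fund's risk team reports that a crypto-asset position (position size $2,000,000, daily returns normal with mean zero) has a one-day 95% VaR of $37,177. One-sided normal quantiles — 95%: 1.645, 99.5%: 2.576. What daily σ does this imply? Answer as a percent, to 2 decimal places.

VaR as a fraction: $37,177 / $2,000,000 = 1.859%.
σ = VaR / z = 1.859% / 1.645 = 1.130%.

1.13%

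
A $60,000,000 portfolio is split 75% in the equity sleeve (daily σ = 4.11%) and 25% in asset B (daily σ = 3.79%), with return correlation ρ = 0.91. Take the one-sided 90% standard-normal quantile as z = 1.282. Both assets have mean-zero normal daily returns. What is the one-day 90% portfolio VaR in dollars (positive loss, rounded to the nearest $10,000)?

$3,050,000

σ_p² = 0.75²·4.11² + 0.25²·3.79² + 2·0.91·0.75·0.25·4.11·3.79 = 15.7152 (%²).
σ_p = √15.7152 = 3.964%.
VaR = 1.282 × 3.964% = 5.082%; on $60,000,000 that is $3,049,200.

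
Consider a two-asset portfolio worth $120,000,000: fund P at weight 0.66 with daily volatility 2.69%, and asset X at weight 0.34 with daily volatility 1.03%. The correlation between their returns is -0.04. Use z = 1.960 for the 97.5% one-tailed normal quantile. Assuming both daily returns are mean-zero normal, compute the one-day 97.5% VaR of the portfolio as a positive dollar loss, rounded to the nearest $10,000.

σ_p² = 0.66²·2.69² + 0.34²·1.03² + 2·-0.04·0.66·0.34·2.69·1.03 = 3.2249 (%²).
σ_p = √3.2249 = 1.796%.
VaR = 1.960 × 1.796% = 3.520%; on $120,000,000 that is $4,224,000.

$4,220,000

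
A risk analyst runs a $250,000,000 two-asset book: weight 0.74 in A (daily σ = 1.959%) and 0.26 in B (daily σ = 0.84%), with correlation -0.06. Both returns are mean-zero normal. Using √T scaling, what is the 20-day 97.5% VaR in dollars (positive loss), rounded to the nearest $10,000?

$31,840,000

σ_p = √(0.74²·1.959² + 0.26²·0.84² + 2·-0.06·0.74·0.26·1.959·0.84) = 1.453%.
σ_{20d} = 1.453% × √20 = 6.498%.
z(97.5%) = 1.960.
VaR = 1.960 × 6.498% = 12.736%; on $250,000,000 that is $31,840,000.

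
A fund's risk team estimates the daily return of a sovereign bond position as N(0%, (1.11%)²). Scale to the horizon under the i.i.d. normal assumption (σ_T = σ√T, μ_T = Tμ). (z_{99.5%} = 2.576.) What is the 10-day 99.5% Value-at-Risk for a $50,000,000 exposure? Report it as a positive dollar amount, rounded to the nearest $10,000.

σ_{10d} = 1.11% × √10 = 3.510%.
VaR = 2.576 × 3.510% = 9.042%.
On $50,000,000: 0.09042 × $50,000,000 = $4,521,000.

$4,520,000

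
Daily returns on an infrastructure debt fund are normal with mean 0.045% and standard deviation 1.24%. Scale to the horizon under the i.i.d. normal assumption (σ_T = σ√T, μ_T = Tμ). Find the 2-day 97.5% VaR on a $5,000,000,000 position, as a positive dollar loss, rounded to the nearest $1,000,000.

$167,000,000

At 97.5%, z = 1.960.
σ_{2d} = 1.24% × √2 = 1.754%; μ_{2d} = 2 × 0.045% = 0.090%.
VaR = −(0.090%) + 1.960 × 1.754% = 3.348%.
On $5,000,000,000: 0.03348 × $5,000,000,000 = $167,400,000.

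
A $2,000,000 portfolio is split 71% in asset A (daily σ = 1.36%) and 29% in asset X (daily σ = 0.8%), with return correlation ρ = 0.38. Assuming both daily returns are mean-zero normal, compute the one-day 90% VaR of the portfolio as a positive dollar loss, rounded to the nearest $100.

σ_p² = 0.71²·1.36² + 0.29²·0.8² + 2·0.38·0.71·0.29·1.36·0.8 = 1.1565 (%²).
σ_p = √1.1565 = 1.075%.
At 90%, z = 1.282.
VaR = 1.282 × 1.075% = 1.378%; on $2,000,000 that is $27,560.

$27,600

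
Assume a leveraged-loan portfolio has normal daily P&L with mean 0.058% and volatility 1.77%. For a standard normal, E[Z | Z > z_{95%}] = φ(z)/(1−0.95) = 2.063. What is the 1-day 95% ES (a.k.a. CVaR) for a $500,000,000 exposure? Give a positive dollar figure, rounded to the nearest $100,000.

$18,000,000

ES = −(0.058%) + 1.77% × 2.063 = 3.594%.
On $500,000,000: 0.03594 × $500,000,000 = $17,970,000.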